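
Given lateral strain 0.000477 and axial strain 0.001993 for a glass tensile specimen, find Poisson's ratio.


Poisson's ratio: nu = lateral strain / axial strain
  nu = 0.000477 / 0.001993 = 0.2393

0.2393


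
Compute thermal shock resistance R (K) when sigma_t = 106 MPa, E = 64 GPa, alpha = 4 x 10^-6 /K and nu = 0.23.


Thermal shock resistance: R = sigma * (1 - nu) / (E * alpha)
  Numerator = 106 * (1 - 0.23) = 81.62
  Denominator = 64 * 1000 * (4 x 10^-6) = 0.256
  R = 81.62 / 0.256 = 318.8 K

318.8 K


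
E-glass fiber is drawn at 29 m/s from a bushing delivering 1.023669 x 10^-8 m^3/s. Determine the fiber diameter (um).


Cross-sectional area from continuity:
  A = Q / v = 1.023669 x 10^-8 / 29 = 3.529893 x 10^-10 m^2
Diameter from circular cross-section:
  d = sqrt(4A / pi) * 10^6 (m -> um)
  d = sqrt(4 * 3.529893 x 10^-10 / pi) * 10^6 = 21.2 um

21.2 um


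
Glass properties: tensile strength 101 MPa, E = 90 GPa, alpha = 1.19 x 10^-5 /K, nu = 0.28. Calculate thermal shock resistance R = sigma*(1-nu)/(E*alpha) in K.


Thermal shock resistance: R = sigma * (1 - nu) / (E * alpha)
  Numerator = 101 * (1 - 0.28) = 72.72
  Denominator = 90 * 1000 * (1.19 x 10^-5) = 1.071
  R = 72.72 / 1.071 = 67.9 K

67.9 K


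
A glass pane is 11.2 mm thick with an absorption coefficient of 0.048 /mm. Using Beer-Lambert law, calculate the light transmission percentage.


Beer-Lambert law: T = exp(-alpha * thickness)
  exponent = -0.048 * 11.2 = -0.5376
  T = exp(-0.5376) = 0.5841
  Percentage = 0.5841 * 100 = 58.41%

58.41%


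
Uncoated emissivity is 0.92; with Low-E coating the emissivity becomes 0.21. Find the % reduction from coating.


Percentage reduction = (1 - coated/uncoated) * 100
  Ratio = 0.21 / 0.92 = 0.2283
  Reduction = (1 - 0.2283) * 100 = 77.2%

77.2%


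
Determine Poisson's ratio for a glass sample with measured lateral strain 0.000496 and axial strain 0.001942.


Poisson's ratio: nu = lateral strain / axial strain
  nu = 0.000496 / 0.001942 = 0.2554

0.2554


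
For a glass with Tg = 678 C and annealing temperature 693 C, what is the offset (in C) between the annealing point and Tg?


Offset = T_anneal - Tg:
  offset = 693 - 678 = 15 C

15 C


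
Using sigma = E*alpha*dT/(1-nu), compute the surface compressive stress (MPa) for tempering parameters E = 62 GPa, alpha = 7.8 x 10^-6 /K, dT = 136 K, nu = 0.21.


Tempering stress: sigma = E * alpha * dT / (1 - nu)
  E (MPa) = 62 * 1000 = 62000
  Numerator = 62000 * (7.8 x 10^-6) * 136 = 65.7696
  Denominator = 1 - 0.21 = 0.79
  sigma = 65.7696 / 0.79 = 83.3 MPa

83.3 MPa


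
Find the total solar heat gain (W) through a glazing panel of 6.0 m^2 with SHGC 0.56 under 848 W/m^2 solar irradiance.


Solar heat gain: Q = Area * SHGC * Irradiance
  Q = 6.0 * 0.56 * 848 = 2849.3 W

2849.3 W


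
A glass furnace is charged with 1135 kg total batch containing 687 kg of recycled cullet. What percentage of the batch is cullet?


Cullet ratio = (cullet mass / total batch mass) * 100
  Ratio = 687 / 1135 * 100 = 60.53%

60.53%


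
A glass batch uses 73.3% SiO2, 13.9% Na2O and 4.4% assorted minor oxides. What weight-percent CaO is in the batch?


Pieces sum to 100%:
  CaO = 100 - (SiO2 + Na2O + others)
  CaO = 100 - (73.3 + 13.9 + 4.4) = 8.4%

8.4%


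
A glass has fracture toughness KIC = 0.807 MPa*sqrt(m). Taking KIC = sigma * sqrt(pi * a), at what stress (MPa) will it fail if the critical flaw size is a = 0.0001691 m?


Rearrange KIC = sigma * sqrt(pi * a):
  sigma = KIC / sqrt(pi * a)
  sqrt(pi * 0.0001691) = 0.023049
  sigma = 0.807 / 0.023049 = 35.01 MPa

35.01 MPa


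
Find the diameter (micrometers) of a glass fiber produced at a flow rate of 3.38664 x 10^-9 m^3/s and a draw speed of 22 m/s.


Cross-sectional area from continuity:
  A = Q / v = 3.38664 x 10^-9 / 22 = 1.539382 x 10^-10 m^2
Diameter from circular cross-section:
  d = sqrt(4A / pi) * 10^6 (m -> um)
  d = sqrt(4 * 1.539382 x 10^-10 / pi) * 10^6 = 14.0 um

14.0 um


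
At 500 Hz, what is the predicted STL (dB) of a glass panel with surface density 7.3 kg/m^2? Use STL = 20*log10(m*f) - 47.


Mass law: STL = 20 * log10(m * f) - 47
  m * f = 7.3 * 500 = 3650
  log10(3650) = 3.56229
  STL = 20 * 3.56229 - 47 = 71.2458 - 47 = 24.2 dB

24.2 dB


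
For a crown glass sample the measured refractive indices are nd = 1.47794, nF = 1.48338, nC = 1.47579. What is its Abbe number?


Abbe number formula: Vd = (nd - 1) / (nF - nC)
  nd - 1 = 1.47794 - 1 = 0.47794
  nF - nC = 1.48338 - 1.47579 = 0.00759
  Vd = 0.47794 / 0.00759 = 62.97

62.97


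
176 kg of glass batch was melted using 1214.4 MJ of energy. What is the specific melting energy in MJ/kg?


Rearrange E = m * s for s:
  s = E / m
  s = 1214.4 / 176 = 6.9 MJ/kg

6.9 MJ/kg


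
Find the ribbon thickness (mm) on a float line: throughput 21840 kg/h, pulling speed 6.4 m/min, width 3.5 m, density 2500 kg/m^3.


Ribbon cross-section from mass balance:
  Volume rate = throughput / density = 21840 / 2500 = 8.736 m^3/h
  thickness = volume rate / (speed * 60 * width), i.e.
  thickness = throughput / (60 * speed * width * density) * 1000
  thickness = 21840 / (60 * 6.4 * 3.5 * 2500) * 1000 = 6.5 mm

6.5 mm


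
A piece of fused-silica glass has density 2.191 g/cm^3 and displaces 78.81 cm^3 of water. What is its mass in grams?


Rearrange rho = m / V:
  m = rho * V
  m = 2.191 * 78.81 = 172.673 g

172.673 g


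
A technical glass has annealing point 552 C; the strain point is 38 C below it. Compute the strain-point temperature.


Strain point = annealing point - difference:
  T_strain = 552 - 38 = 514 C

514 C


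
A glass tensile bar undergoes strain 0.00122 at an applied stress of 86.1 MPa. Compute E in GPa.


Young's modulus: E = stress / strain
  E = 86.1 MPa / 0.00122 = 70573.77 MPa
Convert to GPa: 70573.77 / 1000 = 70.57 GPa

70.57 GPa


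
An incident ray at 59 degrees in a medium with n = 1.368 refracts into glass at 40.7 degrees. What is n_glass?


Apply Snell's law: n1 * sin(theta1) = n2 * sin(theta2)
  n2 = n1 * sin(theta1) / sin(theta2)
  sin(59) = 0.857167
  sin(40.7) = 0.652098
  n2 = 1.368 * 0.857167 / 0.652098 = 1.7982

1.7982


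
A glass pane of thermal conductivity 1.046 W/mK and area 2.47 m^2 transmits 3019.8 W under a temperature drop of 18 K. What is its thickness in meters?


Fourier's law: t = k * A * dT / Q
  t = 1.046 * 2.47 * 18 / 3019.8
  t = 46.50516 / 3019.8 = 0.0154 m

0.0154 m


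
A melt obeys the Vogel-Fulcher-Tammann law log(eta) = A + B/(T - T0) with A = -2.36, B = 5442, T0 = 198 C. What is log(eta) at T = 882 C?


VFT equation: log(eta) = A + B / (T - T0)
  T - T0 = 882 - 198 = 684
  B / (T - T0) = 5442 / 684 = 7.956
  log(eta) = -2.36 + 7.956 = 5.596

5.596


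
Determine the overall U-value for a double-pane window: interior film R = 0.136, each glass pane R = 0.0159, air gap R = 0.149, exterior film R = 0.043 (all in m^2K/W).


Total thermal resistance (series):
  R_total = R_in + R_glass + R_air + R_glass + R_out
  R_total = 0.136 + 0.0159 + 0.149 + 0.0159 + 0.043 = 0.3598 m^2K/W
U-value = 1 / R_total = 1 / 0.3598 = 2.779 W/m^2K

2.779 W/m^2K


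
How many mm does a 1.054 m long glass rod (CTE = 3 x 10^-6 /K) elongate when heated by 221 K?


Thermal expansion formula: dL = alpha * L0 * dT
  dL = (3 x 10^-6) * 1.054 * 221 = 0.0006988 m
Convert to mm: 0.0006988 * 1000 = 0.6988 mm

0.6988 mm


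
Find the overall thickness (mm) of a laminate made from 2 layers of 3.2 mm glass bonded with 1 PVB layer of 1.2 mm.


Total thickness = glass contribution + PVB contribution
  Glass: 2 * 3.2 = 6.4 mm
  PVB: 1 * 1.2 = 1.2 mm
  Total = 6.4 + 1.2 = 7.6 mm

7.6 mm


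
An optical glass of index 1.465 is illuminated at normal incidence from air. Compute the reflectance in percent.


Fresnel reflectance at normal incidence:
  R = ((n - 1)/(n + 1))^2
  (n - 1)/(n + 1) = (1.465 - 1)/(1.465 + 1) = 0.188641
  R = 0.188641^2 = 0.0355854
  R(%) = 0.0355854 * 100 = 3.559%

3.559%


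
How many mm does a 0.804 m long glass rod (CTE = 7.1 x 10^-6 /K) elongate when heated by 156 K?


Thermal expansion formula: dL = alpha * L0 * dT
  dL = (7.1 x 10^-6) * 0.804 * 156 = 0.00089051 m
Convert to mm: 0.00089051 * 1000 = 0.8905 mm

0.8905 mm


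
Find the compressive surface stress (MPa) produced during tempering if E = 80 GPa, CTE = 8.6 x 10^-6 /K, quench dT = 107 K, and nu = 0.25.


Tempering stress: sigma = E * alpha * dT / (1 - nu)
  E (MPa) = 80 * 1000 = 80000
  Numerator = 80000 * (8.6 x 10^-6) * 107 = 73.616
  Denominator = 1 - 0.25 = 0.75
  sigma = 73.616 / 0.75 = 98.2 MPa

98.2 MPa


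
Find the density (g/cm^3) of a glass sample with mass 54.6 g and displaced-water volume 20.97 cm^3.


Use the definition of density:
  rho = mass / volume
  rho = 54.6 / 20.97 = 2.604 g/cm^3

2.604 g/cm^3


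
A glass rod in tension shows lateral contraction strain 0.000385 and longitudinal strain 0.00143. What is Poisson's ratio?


Poisson's ratio: nu = lateral strain / axial strain
  nu = 0.000385 / 0.00143 = 0.2692

0.2692


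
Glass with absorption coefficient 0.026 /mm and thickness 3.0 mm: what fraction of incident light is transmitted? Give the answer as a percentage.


Beer-Lambert law: T = exp(-alpha * thickness)
  exponent = -0.026 * 3.0 = -0.078
  T = exp(-0.078) = 0.925
  Percentage = 0.925 * 100 = 92.5%

92.5%


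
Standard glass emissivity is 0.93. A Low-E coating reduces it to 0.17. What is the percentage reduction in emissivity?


Percentage reduction = (1 - coated/uncoated) * 100
  Ratio = 0.17 / 0.93 = 0.1828
  Reduction = (1 - 0.1828) * 100 = 81.7%

81.7%


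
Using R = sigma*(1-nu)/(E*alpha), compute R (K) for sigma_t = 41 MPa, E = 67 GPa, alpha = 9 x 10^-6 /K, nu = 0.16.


Thermal shock resistance: R = sigma * (1 - nu) / (E * alpha)
  Numerator = 41 * (1 - 0.16) = 34.44
  Denominator = 67 * 1000 * (9 x 10^-6) = 0.603
  R = 34.44 / 0.603 = 57.1 K

57.1 K


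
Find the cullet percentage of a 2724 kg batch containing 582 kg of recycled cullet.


Cullet ratio = (cullet mass / total batch mass) * 100
  Ratio = 582 / 2724 * 100 = 21.37%

21.37%


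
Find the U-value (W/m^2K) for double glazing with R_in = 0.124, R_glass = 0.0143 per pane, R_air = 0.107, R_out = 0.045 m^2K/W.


Total thermal resistance (series):
  R_total = R_in + R_glass + R_air + R_glass + R_out
  R_total = 0.124 + 0.0143 + 0.107 + 0.0143 + 0.045 = 0.3046 m^2K/W
U-value = 1 / R_total = 1 / 0.3046 = 3.283 W/m^2K

3.283 W/m^2K


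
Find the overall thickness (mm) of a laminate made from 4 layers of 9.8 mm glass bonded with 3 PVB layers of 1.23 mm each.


Total thickness = glass contribution + PVB contribution
  Glass: 4 * 9.8 = 39.2 mm
  PVB: 3 * 1.23 = 3.69 mm
  Total = 39.2 + 3.69 = 42.89 mm

42.89 mm


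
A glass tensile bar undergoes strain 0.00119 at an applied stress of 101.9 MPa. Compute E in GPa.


Young's modulus: E = stress / strain
  E = 101.9 MPa / 0.00119 = 85630.25 MPa
Convert to GPa: 85630.25 / 1000 = 85.63 GPa

85.63 GPa


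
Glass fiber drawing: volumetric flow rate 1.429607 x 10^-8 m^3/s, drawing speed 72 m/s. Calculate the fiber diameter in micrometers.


Cross-sectional area from continuity:
  A = Q / v = 1.429607 x 10^-8 / 72 = 1.985565 x 10^-10 m^2
Diameter from circular cross-section:
  d = sqrt(4A / pi) * 10^6 (m -> um)
  d = sqrt(4 * 1.985565 x 10^-10 / pi) * 10^6 = 15.9 um

15.9 um


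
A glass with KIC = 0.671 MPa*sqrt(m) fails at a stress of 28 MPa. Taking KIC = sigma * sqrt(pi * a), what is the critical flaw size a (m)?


Rearrange KIC = sigma * sqrt(pi * a):
  sqrt(pi * a) = KIC / sigma
  sqrt(pi * a) = 0.671 / 28 = 0.023964
  a = (KIC / sigma)^2 / pi
  a = 0.023964^2 / pi = 0.0001828 m

0.0001828 m


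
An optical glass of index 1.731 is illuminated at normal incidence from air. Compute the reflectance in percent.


Fresnel reflectance at normal incidence:
  R = ((n - 1)/(n + 1))^2
  (n - 1)/(n + 1) = (1.731 - 1)/(1.731 + 1) = 0.267668
  R = 0.267668^2 = 0.0716462
  R(%) = 0.0716462 * 100 = 7.165%

7.165%


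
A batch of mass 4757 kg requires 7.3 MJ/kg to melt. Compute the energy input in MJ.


Total energy = mass * specific energy
  E = 4757 * 7.3 = 34726.1 MJ

34726.1 MJ


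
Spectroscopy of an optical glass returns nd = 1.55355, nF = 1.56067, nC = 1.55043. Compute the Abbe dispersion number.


Abbe number formula: Vd = (nd - 1) / (nF - nC)
  nd - 1 = 1.55355 - 1 = 0.55355
  nF - nC = 1.56067 - 1.55043 = 0.01024
  Vd = 0.55355 / 0.01024 = 54.06

54.06


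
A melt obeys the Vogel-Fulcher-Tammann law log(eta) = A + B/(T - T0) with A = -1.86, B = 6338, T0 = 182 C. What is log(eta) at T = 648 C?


VFT equation: log(eta) = A + B / (T - T0)
  T - T0 = 648 - 182 = 466
  B / (T - T0) = 6338 / 466 = 13.601
  log(eta) = -1.86 + 13.601 = 11.741

11.741


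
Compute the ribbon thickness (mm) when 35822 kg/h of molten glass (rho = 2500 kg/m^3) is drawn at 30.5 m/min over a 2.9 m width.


Ribbon cross-section from mass balance:
  Volume rate = throughput / density = 35822 / 2500 = 14.3288 m^3/h
  thickness = volume rate / (speed * 60 * width), i.e.
  thickness = throughput / (60 * speed * width * density) * 1000
  thickness = 35822 / (60 * 30.5 * 2.9 * 2500) * 1000 = 2.7 mm

2.7 mm


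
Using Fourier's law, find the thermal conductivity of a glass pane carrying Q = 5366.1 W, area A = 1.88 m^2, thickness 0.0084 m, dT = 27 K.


Fourier's law rearranged: k = Q * t / (A * dT)
  Numerator = 5366.1 * 0.0084 = 45.07524
  Denominator = 1.88 * 27 = 50.76
  k = 45.07524 / 50.76 = 0.888 W/mK

0.888 W/mK


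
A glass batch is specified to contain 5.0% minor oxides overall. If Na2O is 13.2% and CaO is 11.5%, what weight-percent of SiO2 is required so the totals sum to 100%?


Known pieces sum to 100%:
  SiO2 = 100 - (others + Na2O + CaO)
  SiO2 = 100 - (5.0 + 13.2 + 11.5) = 70.3%

70.3%


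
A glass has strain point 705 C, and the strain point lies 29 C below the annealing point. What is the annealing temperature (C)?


T_anneal = T_strain + gap:
  T_anneal = 705 + 29 = 734 C

734 C


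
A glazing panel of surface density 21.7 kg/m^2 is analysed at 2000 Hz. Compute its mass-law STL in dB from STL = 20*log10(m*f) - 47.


Mass law: STL = 20 * log10(m * f) - 47
  m * f = 21.7 * 2000 = 43400
  log10(43400) = 4.63749
  STL = 20 * 4.63749 - 47 = 92.7498 - 47 = 45.7 dB

45.7 dB


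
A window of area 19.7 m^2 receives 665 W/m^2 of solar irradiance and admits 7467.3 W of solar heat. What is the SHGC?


Rearrange Q = Area * SHGC * Irradiance:
  SHGC = Q / (Area * Irradiance)
  SHGC = 7467.3 / (19.7 * 665) = 0.57

0.57


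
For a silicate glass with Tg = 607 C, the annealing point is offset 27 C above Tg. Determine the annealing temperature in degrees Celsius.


The annealing temperature is Tg plus the offset:
  T_anneal = 607 + 27 = 634 C

634 C


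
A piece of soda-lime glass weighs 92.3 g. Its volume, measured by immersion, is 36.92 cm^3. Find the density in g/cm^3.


Use the definition of density:
  rho = mass / volume
  rho = 92.3 / 36.92 = 2.5 g/cm^3

2.5 g/cm^3


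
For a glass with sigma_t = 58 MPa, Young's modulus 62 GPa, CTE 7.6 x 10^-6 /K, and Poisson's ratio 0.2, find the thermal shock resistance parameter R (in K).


Thermal shock resistance: R = sigma * (1 - nu) / (E * alpha)
  Numerator = 58 * (1 - 0.2) = 46.4
  Denominator = 62 * 1000 * (7.6 x 10^-6) = 0.4712
  R = 46.4 / 0.4712 = 98.5 K

98.5 K


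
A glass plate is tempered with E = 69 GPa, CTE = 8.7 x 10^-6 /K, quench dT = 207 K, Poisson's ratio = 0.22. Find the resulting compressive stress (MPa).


Tempering stress: sigma = E * alpha * dT / (1 - nu)
  E (MPa) = 69 * 1000 = 69000
  Numerator = 69000 * (8.7 x 10^-6) * 207 = 124.2621
  Denominator = 1 - 0.22 = 0.78
  sigma = 124.2621 / 0.78 = 159.3 MPa

159.3 MPa


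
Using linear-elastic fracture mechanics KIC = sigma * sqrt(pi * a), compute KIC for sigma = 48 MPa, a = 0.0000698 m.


Fracture toughness: KIC = sigma * sqrt(pi * a)
  pi * a = pi * 0.0000698 = 0.000219283
  sqrt(pi * a) = 0.014808
  KIC = 48 * 0.014808 = 0.711 MPa*sqrt(m)

0.711 MPa*sqrt(m)


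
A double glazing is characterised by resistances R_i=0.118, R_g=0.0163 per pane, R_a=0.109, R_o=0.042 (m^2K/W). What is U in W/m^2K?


Total thermal resistance (series):
  R_total = R_in + R_glass + R_air + R_glass + R_out
  R_total = 0.118 + 0.0163 + 0.109 + 0.0163 + 0.042 = 0.3016 m^2K/W
U-value = 1 / R_total = 1 / 0.3016 = 3.316 W/m^2K

3.316 W/m^2K


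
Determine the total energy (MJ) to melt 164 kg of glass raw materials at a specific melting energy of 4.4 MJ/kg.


Total energy = mass * specific energy
  E = 164 * 4.4 = 721.6 MJ

721.6 MJ


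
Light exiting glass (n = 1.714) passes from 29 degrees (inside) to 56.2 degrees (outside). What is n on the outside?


Apply Snell's law: n1 * sin(theta1) = n2 * sin(theta2)
  n2 = n1 * sin(theta1) / sin(theta2)
  sin(29) = 0.48481
  sin(56.2) = 0.830984
  n2 = 1.714 * 0.48481 / 0.830984 = 1.0

1.0


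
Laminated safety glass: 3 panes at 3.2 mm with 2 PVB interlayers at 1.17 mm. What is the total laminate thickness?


Total thickness = glass contribution + PVB contribution
  Glass: 3 * 3.2 = 9.6 mm
  PVB: 2 * 1.17 = 2.34 mm
  Total = 9.6 + 2.34 = 11.94 mm

11.94 mm


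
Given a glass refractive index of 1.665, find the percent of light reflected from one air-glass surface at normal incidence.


Fresnel reflectance at normal incidence:
  R = ((n - 1)/(n + 1))^2
  (n - 1)/(n + 1) = (1.665 - 1)/(1.665 + 1) = 0.249531
  R = 0.249531^2 = 0.0622657
  R(%) = 0.0622657 * 100 = 6.227%

6.227%


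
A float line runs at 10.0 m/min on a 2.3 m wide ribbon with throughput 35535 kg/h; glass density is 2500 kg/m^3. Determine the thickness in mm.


Ribbon cross-section from mass balance:
  Volume rate = throughput / density = 35535 / 2500 = 14.214 m^3/h
  thickness = volume rate / (speed * 60 * width), i.e.
  thickness = throughput / (60 * speed * width * density) * 1000
  thickness = 35535 / (60 * 10.0 * 2.3 * 2500) * 1000 = 10.3 mm

10.3 mm


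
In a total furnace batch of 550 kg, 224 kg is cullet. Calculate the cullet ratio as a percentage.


Cullet ratio = (cullet mass / total batch mass) * 100
  Ratio = 224 / 550 * 100 = 40.73%

40.73%


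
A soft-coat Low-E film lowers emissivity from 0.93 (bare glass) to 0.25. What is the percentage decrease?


Percentage reduction = (1 - coated/uncoated) * 100
  Ratio = 0.25 / 0.93 = 0.2688
  Reduction = (1 - 0.2688) * 100 = 73.1%

73.1%


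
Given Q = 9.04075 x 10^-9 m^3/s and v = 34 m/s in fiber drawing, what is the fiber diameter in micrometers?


Cross-sectional area from continuity:
  A = Q / v = 9.04075 x 10^-9 / 34 = 2.659044 x 10^-10 m^2
Diameter from circular cross-section:
  d = sqrt(4A / pi) * 10^6 (m -> um)
  d = sqrt(4 * 2.659044 x 10^-10 / pi) * 10^6 = 18.4 um

18.4 um


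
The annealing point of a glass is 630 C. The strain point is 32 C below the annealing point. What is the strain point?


Strain point = annealing point - difference:
  T_strain = 630 - 32 = 598 C

598 C


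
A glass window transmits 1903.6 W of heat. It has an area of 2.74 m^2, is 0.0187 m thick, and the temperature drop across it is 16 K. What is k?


Fourier's law rearranged: k = Q * t / (A * dT)
  Numerator = 1903.6 * 0.0187 = 35.59732
  Denominator = 2.74 * 16 = 43.84
  k = 35.59732 / 43.84 = 0.812 W/mK

0.812 W/mK


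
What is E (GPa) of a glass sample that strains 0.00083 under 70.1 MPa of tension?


Young's modulus: E = stress / strain
  E = 70.1 MPa / 0.00083 = 84457.83 MPa
Convert to GPa: 84457.83 / 1000 = 84.46 GPa

84.46 GPa


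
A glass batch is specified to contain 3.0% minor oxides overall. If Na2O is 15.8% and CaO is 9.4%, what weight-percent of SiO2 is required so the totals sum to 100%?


Known pieces sum to 100%:
  SiO2 = 100 - (others + Na2O + CaO)
  SiO2 = 100 - (3.0 + 15.8 + 9.4) = 71.8%

71.8%


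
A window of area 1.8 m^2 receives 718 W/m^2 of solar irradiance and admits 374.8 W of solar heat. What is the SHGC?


Rearrange Q = Area * SHGC * Irradiance:
  SHGC = Q / (Area * Irradiance)
  SHGC = 374.8 / (1.8 * 718) = 0.29

0.29


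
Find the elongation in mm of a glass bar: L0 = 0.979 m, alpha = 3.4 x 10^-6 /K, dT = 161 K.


Thermal expansion formula: dL = alpha * L0 * dT
  dL = (3.4 x 10^-6) * 0.979 * 161 = 0.0005359 m
Convert to mm: 0.0005359 * 1000 = 0.5359 mm

0.5359 mm


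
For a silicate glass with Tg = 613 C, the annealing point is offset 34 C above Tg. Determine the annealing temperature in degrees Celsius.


The annealing temperature is Tg plus the offset:
  T_anneal = 613 + 34 = 647 C

647 C


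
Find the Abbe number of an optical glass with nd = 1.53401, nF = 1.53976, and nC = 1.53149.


Abbe number formula: Vd = (nd - 1) / (nF - nC)
  nd - 1 = 1.53401 - 1 = 0.53401
  nF - nC = 1.53976 - 1.53149 = 0.00827
  Vd = 0.53401 / 0.00827 = 64.57

64.57


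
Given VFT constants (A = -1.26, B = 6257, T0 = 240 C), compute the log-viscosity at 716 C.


VFT equation: log(eta) = A + B / (T - T0)
  T - T0 = 716 - 240 = 476
  B / (T - T0) = 6257 / 476 = 13.145
  log(eta) = -1.26 + 13.145 = 11.885

11.885


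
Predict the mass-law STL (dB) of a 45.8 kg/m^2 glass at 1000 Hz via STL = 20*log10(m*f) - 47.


Mass law: STL = 20 * log10(m * f) - 47
  m * f = 45.8 * 1000 = 45800
  log10(45800) = 4.66087
  STL = 20 * 4.66087 - 47 = 93.2174 - 47 = 46.2 dB

46.2 dB


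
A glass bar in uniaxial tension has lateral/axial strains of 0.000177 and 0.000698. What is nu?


Poisson's ratio: nu = lateral strain / axial strain
  nu = 0.000177 / 0.000698 = 0.2536

0.2536


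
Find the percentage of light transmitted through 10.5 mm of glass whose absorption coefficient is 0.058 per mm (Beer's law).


Beer-Lambert law: T = exp(-alpha * thickness)
  exponent = -0.058 * 10.5 = -0.609
  T = exp(-0.609) = 0.5439
  Percentage = 0.5439 * 100 = 54.39%

54.39%


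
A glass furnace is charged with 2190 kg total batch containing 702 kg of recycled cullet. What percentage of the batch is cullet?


Cullet ratio = (cullet mass / total batch mass) * 100
  Ratio = 702 / 2190 * 100 = 32.05%

32.05%


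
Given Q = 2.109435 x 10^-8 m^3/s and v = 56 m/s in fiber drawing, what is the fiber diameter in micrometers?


Cross-sectional area from continuity:
  A = Q / v = 2.109435 x 10^-8 / 56 = 3.766848 x 10^-10 m^2
Diameter from circular cross-section:
  d = sqrt(4A / pi) * 10^6 (m -> um)
  d = sqrt(4 * 3.766848 x 10^-10 / pi) * 10^6 = 21.9 um

21.9 um


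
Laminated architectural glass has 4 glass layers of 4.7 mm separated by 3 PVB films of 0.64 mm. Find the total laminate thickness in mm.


Total thickness = glass contribution + PVB contribution
  Glass: 4 * 4.7 = 18.8 mm
  PVB: 3 * 0.64 = 1.92 mm
  Total = 18.8 + 1.92 = 20.72 mm

20.72 mm


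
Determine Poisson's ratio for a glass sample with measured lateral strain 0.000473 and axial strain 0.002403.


Poisson's ratio: nu = lateral strain / axial strain
  nu = 0.000473 / 0.002403 = 0.1968

0.1968


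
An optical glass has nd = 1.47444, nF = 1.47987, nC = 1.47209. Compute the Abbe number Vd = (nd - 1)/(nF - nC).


Abbe number formula: Vd = (nd - 1) / (nF - nC)
  nd - 1 = 1.47444 - 1 = 0.47444
  nF - nC = 1.47987 - 1.47209 = 0.00778
  Vd = 0.47444 / 0.00778 = 60.98

60.98


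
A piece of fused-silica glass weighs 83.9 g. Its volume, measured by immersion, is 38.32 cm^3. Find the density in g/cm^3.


Use the definition of density:
  rho = mass / volume
  rho = 83.9 / 38.32 = 2.189 g/cm^3

2.189 g/cm^3


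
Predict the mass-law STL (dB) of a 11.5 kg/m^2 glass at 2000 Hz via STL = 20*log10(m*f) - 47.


Mass law: STL = 20 * log10(m * f) - 47
  m * f = 11.5 * 2000 = 23000
  log10(23000) = 4.36173
  STL = 20 * 4.36173 - 47 = 87.2346 - 47 = 40.2 dB

40.2 dB


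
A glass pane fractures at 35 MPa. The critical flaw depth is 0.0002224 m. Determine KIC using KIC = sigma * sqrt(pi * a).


Fracture toughness: KIC = sigma * sqrt(pi * a)
  pi * a = pi * 0.0002224 = 0.00069869
  sqrt(pi * a) = 0.026433
  KIC = 35 * 0.026433 = 0.925 MPa*sqrt(m)

0.925 MPa*sqrt(m)


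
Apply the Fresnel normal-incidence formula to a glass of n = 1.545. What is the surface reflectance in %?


Fresnel reflectance at normal incidence:
  R = ((n - 1)/(n + 1))^2
  (n - 1)/(n + 1) = (1.545 - 1)/(1.545 + 1) = 0.214145
  R = 0.214145^2 = 0.0458581
  R(%) = 0.0458581 * 100 = 4.586%

4.586%


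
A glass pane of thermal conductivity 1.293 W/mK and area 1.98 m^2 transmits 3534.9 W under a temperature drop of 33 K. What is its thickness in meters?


Fourier's law: t = k * A * dT / Q
  t = 1.293 * 1.98 * 33 / 3534.9
  t = 84.48462 / 3534.9 = 0.0239 m

0.0239 m


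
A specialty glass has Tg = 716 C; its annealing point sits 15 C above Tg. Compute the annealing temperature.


The annealing temperature is Tg plus the offset:
  T_anneal = 716 + 15 = 731 C

731 C


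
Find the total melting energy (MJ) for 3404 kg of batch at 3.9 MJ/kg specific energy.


Total energy = mass * specific energy
  E = 3404 * 3.9 = 13275.6 MJ

13275.6 MJ


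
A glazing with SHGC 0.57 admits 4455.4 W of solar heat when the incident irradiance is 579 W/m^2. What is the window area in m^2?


Rearrange Q = Area * SHGC * Irradiance:
  Area = Q / (SHGC * Irradiance)
  Area = 4455.4 / (0.57 * 579) = 13.5 m^2

13.5 m^2


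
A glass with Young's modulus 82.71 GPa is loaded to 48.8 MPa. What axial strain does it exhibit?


Rearrange E = sigma / epsilon:
  epsilon = sigma / E
  E (MPa) = 82.71 * 1000 = 82710
  epsilon = 48.8 / 82710 = 0.00059

0.00059


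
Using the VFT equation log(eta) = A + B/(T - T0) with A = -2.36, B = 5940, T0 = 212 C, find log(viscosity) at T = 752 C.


VFT equation: log(eta) = A + B / (T - T0)
  T - T0 = 752 - 212 = 540
  B / (T - T0) = 5940 / 540 = 11.0
  log(eta) = -2.36 + 11.0 = 8.64

8.64


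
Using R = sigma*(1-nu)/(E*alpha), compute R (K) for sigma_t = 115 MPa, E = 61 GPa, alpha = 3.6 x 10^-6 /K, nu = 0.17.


Thermal shock resistance: R = sigma * (1 - nu) / (E * alpha)
  Numerator = 115 * (1 - 0.17) = 95.45
  Denominator = 61 * 1000 * (3.6 x 10^-6) = 0.2196
  R = 95.45 / 0.2196 = 434.7 K

434.7 K


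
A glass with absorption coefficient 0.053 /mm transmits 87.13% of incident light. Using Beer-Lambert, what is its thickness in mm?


Rearrange T = exp(-alpha * thickness):
  thickness = -ln(T) / alpha
  T = 87.13/100 = 0.8713
  ln(T) = -0.13777
  -ln(T) = 0.13777
  thickness = 0.13777 / 0.053 = 2.6 mm

2.6 mm


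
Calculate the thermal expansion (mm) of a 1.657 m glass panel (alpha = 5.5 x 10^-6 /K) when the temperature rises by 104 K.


Thermal expansion formula: dL = alpha * L0 * dT
  dL = (5.5 x 10^-6) * 1.657 * 104 = 0.0009478 m
Convert to mm: 0.0009478 * 1000 = 0.9478 mm

0.9478 mm


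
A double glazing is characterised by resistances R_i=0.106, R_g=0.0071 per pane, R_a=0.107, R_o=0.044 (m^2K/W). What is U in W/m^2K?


Total thermal resistance (series):
  R_total = R_in + R_glass + R_air + R_glass + R_out
  R_total = 0.106 + 0.0071 + 0.107 + 0.0071 + 0.044 = 0.2712 m^2K/W
U-value = 1 / R_total = 1 / 0.2712 = 3.687 W/m^2K

3.687 W/m^2K


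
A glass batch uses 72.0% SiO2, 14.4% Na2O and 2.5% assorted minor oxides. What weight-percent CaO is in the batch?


Pieces sum to 100%:
  CaO = 100 - (SiO2 + Na2O + others)
  CaO = 100 - (72.0 + 14.4 + 2.5) = 11.1%

11.1%


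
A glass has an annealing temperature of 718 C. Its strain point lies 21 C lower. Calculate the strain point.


Strain point = annealing point - difference:
  T_strain = 718 - 21 = 697 C

697 C


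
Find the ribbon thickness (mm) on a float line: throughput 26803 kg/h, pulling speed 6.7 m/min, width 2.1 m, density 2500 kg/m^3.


Ribbon cross-section from mass balance:
  Volume rate = throughput / density = 26803 / 2500 = 10.7212 m^3/h
  thickness = volume rate / (speed * 60 * width), i.e.
  thickness = throughput / (60 * speed * width * density) * 1000
  thickness = 26803 / (60 * 6.7 * 2.1 * 2500) * 1000 = 12.7 mm

12.7 mm


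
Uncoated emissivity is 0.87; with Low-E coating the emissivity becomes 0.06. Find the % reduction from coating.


Percentage reduction = (1 - coated/uncoated) * 100
  Ratio = 0.06 / 0.87 = 0.069
  Reduction = (1 - 0.069) * 100 = 93.1%

93.1%


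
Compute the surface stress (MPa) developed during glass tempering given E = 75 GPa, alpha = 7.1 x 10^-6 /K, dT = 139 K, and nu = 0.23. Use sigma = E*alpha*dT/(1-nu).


Tempering stress: sigma = E * alpha * dT / (1 - nu)
  E (MPa) = 75 * 1000 = 75000
  Numerator = 75000 * (7.1 x 10^-6) * 139 = 74.0175
  Denominator = 1 - 0.23 = 0.77
  sigma = 74.0175 / 0.77 = 96.1 MPa

96.1 MPa


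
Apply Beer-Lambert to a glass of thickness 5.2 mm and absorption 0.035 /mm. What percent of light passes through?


Beer-Lambert law: T = exp(-alpha * thickness)
  exponent = -0.035 * 5.2 = -0.182
  T = exp(-0.182) = 0.8336
  Percentage = 0.8336 * 100 = 83.36%

83.36%


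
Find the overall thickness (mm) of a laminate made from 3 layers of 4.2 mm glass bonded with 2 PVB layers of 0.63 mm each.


Total thickness = glass contribution + PVB contribution
  Glass: 3 * 4.2 = 12.6 mm
  PVB: 2 * 0.63 = 1.26 mm
  Total = 12.6 + 1.26 = 13.86 mm

13.86 mm


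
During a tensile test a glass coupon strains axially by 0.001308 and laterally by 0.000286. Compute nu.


Poisson's ratio: nu = lateral strain / axial strain
  nu = 0.000286 / 0.001308 = 0.2187

0.2187


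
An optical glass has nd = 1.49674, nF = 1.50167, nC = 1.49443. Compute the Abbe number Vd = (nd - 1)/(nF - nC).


Abbe number formula: Vd = (nd - 1) / (nF - nC)
  nd - 1 = 1.49674 - 1 = 0.49674
  nF - nC = 1.50167 - 1.49443 = 0.00724
  Vd = 0.49674 / 0.00724 = 68.61

68.61


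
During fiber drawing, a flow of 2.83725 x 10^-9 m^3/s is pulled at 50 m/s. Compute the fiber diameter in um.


Cross-sectional area from continuity:
  A = Q / v = 2.83725 x 10^-9 / 50 = 5.6745 x 10^-11 m^2
Diameter from circular cross-section:
  d = sqrt(4A / pi) * 10^6 (m -> um)
  d = sqrt(4 * 5.6745 x 10^-11 / pi) * 10^6 = 8.5 um

8.5 um


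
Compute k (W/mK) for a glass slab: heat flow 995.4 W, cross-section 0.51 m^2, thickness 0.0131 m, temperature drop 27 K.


Fourier's law rearranged: k = Q * t / (A * dT)
  Numerator = 995.4 * 0.0131 = 13.03974
  Denominator = 0.51 * 27 = 13.77
  k = 13.03974 / 13.77 = 0.947 W/mK

0.947 W/mK


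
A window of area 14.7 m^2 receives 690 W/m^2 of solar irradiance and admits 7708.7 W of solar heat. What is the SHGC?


Rearrange Q = Area * SHGC * Irradiance:
  SHGC = Q / (Area * Irradiance)
  SHGC = 7708.7 / (14.7 * 690) = 0.76

0.76


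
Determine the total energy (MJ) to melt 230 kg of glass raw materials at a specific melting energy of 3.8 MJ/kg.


Total energy = mass * specific energy
  E = 230 * 3.8 = 874 MJ

874 MJ


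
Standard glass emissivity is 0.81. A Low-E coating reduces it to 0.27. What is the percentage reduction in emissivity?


Percentage reduction = (1 - coated/uncoated) * 100
  Ratio = 0.27 / 0.81 = 0.3333
  Reduction = (1 - 0.3333) * 100 = 66.7%

66.7%


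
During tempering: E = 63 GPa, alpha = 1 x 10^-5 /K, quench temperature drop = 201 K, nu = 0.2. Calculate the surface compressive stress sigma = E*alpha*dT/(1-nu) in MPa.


Tempering stress: sigma = E * alpha * dT / (1 - nu)
  E (MPa) = 63 * 1000 = 63000
  Numerator = 63000 * (1 x 10^-5) * 201 = 126.63
  Denominator = 1 - 0.2 = 0.8
  sigma = 126.63 / 0.8 = 158.3 MPa

158.3 MPa


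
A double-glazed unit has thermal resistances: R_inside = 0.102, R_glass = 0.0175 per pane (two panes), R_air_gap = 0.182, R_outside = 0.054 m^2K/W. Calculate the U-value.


Total thermal resistance (series):
  R_total = R_in + R_glass + R_air + R_glass + R_out
  R_total = 0.102 + 0.0175 + 0.182 + 0.0175 + 0.054 = 0.373 m^2K/W
U-value = 1 / R_total = 1 / 0.373 = 2.681 W/m^2K

2.681 W/m^2K


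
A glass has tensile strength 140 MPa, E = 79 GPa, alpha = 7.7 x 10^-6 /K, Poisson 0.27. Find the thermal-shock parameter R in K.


Thermal shock resistance: R = sigma * (1 - nu) / (E * alpha)
  Numerator = 140 * (1 - 0.27) = 102.2
  Denominator = 79 * 1000 * (7.7 x 10^-6) = 0.6083
  R = 102.2 / 0.6083 = 168.0 K

168.0 K


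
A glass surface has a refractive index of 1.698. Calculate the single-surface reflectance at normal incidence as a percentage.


Fresnel reflectance at normal incidence:
  R = ((n - 1)/(n + 1))^2
  (n - 1)/(n + 1) = (1.698 - 1)/(1.698 + 1) = 0.25871
  R = 0.25871^2 = 0.0669309
  R(%) = 0.0669309 * 100 = 6.693%

6.693%


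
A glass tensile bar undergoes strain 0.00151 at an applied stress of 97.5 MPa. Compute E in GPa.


Young's modulus: E = stress / strain
  E = 97.5 MPa / 0.00151 = 64569.54 MPa
Convert to GPa: 64569.54 / 1000 = 64.57 GPa

64.57 GPa


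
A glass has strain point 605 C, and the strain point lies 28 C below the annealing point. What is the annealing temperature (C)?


T_anneal = T_strain + gap:
  T_anneal = 605 + 28 = 633 C

633 C


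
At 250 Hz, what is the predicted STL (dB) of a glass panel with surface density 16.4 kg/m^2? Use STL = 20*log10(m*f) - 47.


Mass law: STL = 20 * log10(m * f) - 47
  m * f = 16.4 * 250 = 4100
  log10(4100) = 3.61278
  STL = 20 * 3.61278 - 47 = 72.2556 - 47 = 25.3 dB

25.3 dB


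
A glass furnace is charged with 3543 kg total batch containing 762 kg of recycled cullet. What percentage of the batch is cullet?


Cullet ratio = (cullet mass / total batch mass) * 100
  Ratio = 762 / 3543 * 100 = 21.51%

21.51%


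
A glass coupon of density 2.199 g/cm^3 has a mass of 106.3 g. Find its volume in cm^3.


Rearrange rho = m / V:
  V = m / rho
  V = 106.3 / 2.199 = 48.34 cm^3

48.34 cm^3


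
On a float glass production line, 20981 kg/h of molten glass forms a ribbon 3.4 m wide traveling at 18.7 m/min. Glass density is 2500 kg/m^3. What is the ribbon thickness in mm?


Ribbon cross-section from mass balance:
  Volume rate = throughput / density = 20981 / 2500 = 8.3924 m^3/h
  thickness = volume rate / (speed * 60 * width), i.e.
  thickness = throughput / (60 * speed * width * density) * 1000
  thickness = 20981 / (60 * 18.7 * 3.4 * 2500) * 1000 = 2.2 mm

2.2 mm


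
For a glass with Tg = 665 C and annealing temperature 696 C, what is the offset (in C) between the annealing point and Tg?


Offset = T_anneal - Tg:
  offset = 696 - 665 = 31 C

31 C


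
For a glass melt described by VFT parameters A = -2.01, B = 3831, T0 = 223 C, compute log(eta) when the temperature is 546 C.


VFT equation: log(eta) = A + B / (T - T0)
  T - T0 = 546 - 223 = 323
  B / (T - T0) = 3831 / 323 = 11.861
  log(eta) = -2.01 + 11.861 = 9.851

9.851


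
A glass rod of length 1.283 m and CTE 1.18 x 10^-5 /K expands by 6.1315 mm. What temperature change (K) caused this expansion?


Rearrange dL = alpha * L0 * dT for dT:
  dT = dL / (alpha * L0)
  dL (m) = 6.1315 / 1000 = 0.0061315
  dT = 0.0061315 / ((1.18 x 10^-5) * 1.283) = 405.0 K

405.0 K


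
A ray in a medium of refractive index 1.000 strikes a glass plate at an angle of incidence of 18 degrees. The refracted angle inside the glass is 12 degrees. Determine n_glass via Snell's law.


Apply Snell's law: n1 * sin(theta1) = n2 * sin(theta2)
  n2 = n1 * sin(theta1) / sin(theta2)
  sin(18) = 0.309017
  sin(12) = 0.207912
  n2 = 1.000 * 0.309017 / 0.207912 = 1.4863

1.4863


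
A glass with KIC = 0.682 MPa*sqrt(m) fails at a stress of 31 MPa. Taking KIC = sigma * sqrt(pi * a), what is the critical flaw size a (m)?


Rearrange KIC = sigma * sqrt(pi * a):
  sqrt(pi * a) = KIC / sigma
  sqrt(pi * a) = 0.682 / 31 = 0.022
  a = (KIC / sigma)^2 / pi
  a = 0.022^2 / pi = 0.0001541 m

0.0001541 m


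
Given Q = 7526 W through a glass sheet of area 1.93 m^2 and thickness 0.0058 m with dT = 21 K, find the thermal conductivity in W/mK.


Fourier's law rearranged: k = Q * t / (A * dT)
  Numerator = 7526 * 0.0058 = 43.6508
  Denominator = 1.93 * 21 = 40.53
  k = 43.6508 / 40.53 = 1.077 W/mK

1.077 W/mK


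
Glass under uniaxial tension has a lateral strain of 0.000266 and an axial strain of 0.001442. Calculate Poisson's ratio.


Poisson's ratio: nu = lateral strain / axial strain
  nu = 0.000266 / 0.001442 = 0.1845

0.1845


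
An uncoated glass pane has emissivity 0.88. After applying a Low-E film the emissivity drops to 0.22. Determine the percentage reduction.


Percentage reduction = (1 - coated/uncoated) * 100
  Ratio = 0.22 / 0.88 = 0.25
  Reduction = (1 - 0.25) * 100 = 75.0%

75.0%


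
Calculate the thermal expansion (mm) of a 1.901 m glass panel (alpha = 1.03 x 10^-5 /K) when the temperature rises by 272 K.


Thermal expansion formula: dL = alpha * L0 * dT
  dL = (1.03 x 10^-5) * 1.901 * 272 = 0.00532584 m
Convert to mm: 0.00532584 * 1000 = 5.3258 mm

5.3258 mm


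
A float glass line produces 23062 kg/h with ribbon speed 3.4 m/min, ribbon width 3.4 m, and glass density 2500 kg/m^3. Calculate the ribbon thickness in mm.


Ribbon cross-section from mass balance:
  Volume rate = throughput / density = 23062 / 2500 = 9.2248 m^3/h
  thickness = volume rate / (speed * 60 * width), i.e.
  thickness = throughput / (60 * speed * width * density) * 1000
  thickness = 23062 / (60 * 3.4 * 3.4 * 2500) * 1000 = 13.3 mm

13.3 mm


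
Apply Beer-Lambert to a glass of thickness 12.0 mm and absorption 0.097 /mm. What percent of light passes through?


Beer-Lambert law: T = exp(-alpha * thickness)
  exponent = -0.097 * 12.0 = -1.164
  T = exp(-1.164) = 0.3122
  Percentage = 0.3122 * 100 = 31.22%

31.22%


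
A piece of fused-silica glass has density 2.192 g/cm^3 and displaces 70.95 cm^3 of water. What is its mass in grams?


Rearrange rho = m / V:
  m = rho * V
  m = 2.192 * 70.95 = 155.522 g

155.522 g


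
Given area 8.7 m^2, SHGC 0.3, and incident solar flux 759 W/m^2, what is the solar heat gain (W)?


Solar heat gain: Q = Area * SHGC * Irradiance
  Q = 8.7 * 0.3 * 759 = 1981 W

1981 W


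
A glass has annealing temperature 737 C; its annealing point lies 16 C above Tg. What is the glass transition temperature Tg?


Rearrange T_anneal = Tg + offset for Tg:
  Tg = T_anneal - offset = 737 - 16 = 721 C

721 C


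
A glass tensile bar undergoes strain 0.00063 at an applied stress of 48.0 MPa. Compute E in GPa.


Young's modulus: E = stress / strain
  E = 48.0 MPa / 0.00063 = 76190.48 MPa
Convert to GPa: 76190.48 / 1000 = 76.19 GPa

76.19 GPa


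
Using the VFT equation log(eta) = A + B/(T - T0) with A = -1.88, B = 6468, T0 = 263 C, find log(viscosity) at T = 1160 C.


VFT equation: log(eta) = A + B / (T - T0)
  T - T0 = 1160 - 263 = 897
  B / (T - T0) = 6468 / 897 = 7.211
  log(eta) = -1.88 + 7.211 = 5.331

5.331


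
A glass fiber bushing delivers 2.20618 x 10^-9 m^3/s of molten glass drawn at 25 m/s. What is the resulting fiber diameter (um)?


Cross-sectional area from continuity:
  A = Q / v = 2.20618 x 10^-9 / 25 = 8.82472 x 10^-11 m^2
Diameter from circular cross-section:
  d = sqrt(4A / pi) * 10^6 (m -> um)
  d = sqrt(4 * 8.82472 x 10^-11 / pi) * 10^6 = 10.6 um

10.6 um


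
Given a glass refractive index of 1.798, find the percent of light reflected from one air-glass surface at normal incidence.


Fresnel reflectance at normal incidence:
  R = ((n - 1)/(n + 1))^2
  (n - 1)/(n + 1) = (1.798 - 1)/(1.798 + 1) = 0.285204
  R = 0.285204^2 = 0.0813413
  R(%) = 0.0813413 * 100 = 8.134%

8.134%


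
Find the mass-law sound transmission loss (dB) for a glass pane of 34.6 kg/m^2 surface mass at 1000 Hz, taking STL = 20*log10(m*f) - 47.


Mass law: STL = 20 * log10(m * f) - 47
  m * f = 34.6 * 1000 = 34600
  log10(34600) = 4.53908
  STL = 20 * 4.53908 - 47 = 90.7816 - 47 = 43.8 dB

43.8 dB


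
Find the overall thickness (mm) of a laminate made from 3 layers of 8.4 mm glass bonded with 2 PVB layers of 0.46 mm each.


Total thickness = glass contribution + PVB contribution
  Glass: 3 * 8.4 = 25.2 mm
  PVB: 2 * 0.46 = 0.92 mm
  Total = 25.2 + 0.92 = 26.12 mm

26.12 mm
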